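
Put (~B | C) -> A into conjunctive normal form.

(B | A) & (~C | A)

(~B | C) -> A
≡ ~(~B | C) | A   [eliminate ->]
≡ (~~B & ~C) | A   [De Morgan]
≡ (B & ~C) | A   [double negation]
≡ (B | A) & (~C | A)   [distribute | over &]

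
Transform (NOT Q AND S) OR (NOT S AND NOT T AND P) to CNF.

(NOT Q OR NOT S) AND (NOT Q OR NOT T) AND (NOT Q OR P) AND (S OR NOT T) AND (S OR P)

(NOT Q AND S) OR (NOT S AND NOT T AND P)
≡ (NOT Q OR NOT S) AND (NOT Q OR NOT T) AND (NOT Q OR P) AND (S OR NOT S) AND (S OR NOT T) AND (S OR P)   [distribute OR over AND]
≡ (NOT Q OR NOT S) AND (NOT Q OR NOT T) AND (NOT Q OR P) AND (S OR NOT T) AND (S OR P)   [simplify]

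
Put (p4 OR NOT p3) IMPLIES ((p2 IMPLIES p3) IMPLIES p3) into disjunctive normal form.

(p2 AND NOT p3) OR p3

(p4 OR NOT p3) IMPLIES ((p2 IMPLIES p3) IMPLIES p3)
⇔ NOT (p4 OR NOT p3) OR ((p2 IMPLIES p3) IMPLIES p3)   (eliminate IMPLIES)
⇔ NOT (p4 OR NOT p3) OR NOT (p2 IMPLIES p3) OR p3   (eliminate IMPLIES)
⇔ NOT (p4 OR NOT p3) OR NOT (NOT p2 OR p3) OR p3   (eliminate IMPLIES)
⇔ (NOT p4 AND NOT NOT p3) OR NOT (NOT p2 OR p3) OR p3   (De Morgan)
⇔ (NOT p4 AND p3) OR NOT (NOT p2 OR p3) OR p3   (double negation)
⇔ (NOT p4 AND p3) OR (NOT NOT p2 AND NOT p3) OR p3   (De Morgan)
⇔ (NOT p4 AND p3) OR (p2 AND NOT p3) OR p3   (double negation)
⇔ (p2 AND NOT p3) OR p3   (simplify)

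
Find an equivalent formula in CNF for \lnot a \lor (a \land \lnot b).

\lnot a \lor (a \land \lnot b)
= (\lnot a \lor a) \land (\lnot a \lor \lnot b)   [distribute \lor over \land]
= \lnot a \lor \lnot b   [simplify]

\lnot a \lor \lnot b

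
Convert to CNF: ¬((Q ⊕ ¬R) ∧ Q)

¬Q ∨ ¬R

¬((Q ⊕ ¬R) ∧ Q)
≡ ¬((Q ∨ ¬R) ∧ ¬(Q ∧ ¬R) ∧ Q)   — expand ⊕
≡ ¬(Q ∨ ¬R) ∨ ¬¬(Q ∧ ¬R) ∨ ¬Q   — De Morgan
≡ (¬Q ∧ ¬¬R) ∨ ¬¬(Q ∧ ¬R) ∨ ¬Q   — De Morgan
≡ (¬Q ∧ R) ∨ ¬¬(Q ∧ ¬R) ∨ ¬Q   — double negation
≡ (¬Q ∧ R) ∨ (Q ∧ ¬R) ∨ ¬Q   — double negation
≡ (¬Q ∨ Q ∨ ¬Q) ∧ (¬Q ∨ ¬R ∨ ¬Q) ∧ (R ∨ Q ∨ ¬Q) ∧ (R ∨ ¬R ∨ ¬Q)   — distribute ∨ over ∧
≡ ¬Q ∨ ¬R   — simplify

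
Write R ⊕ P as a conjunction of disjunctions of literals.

(R ∨ P) ∧ (¬R ∨ ¬P)

R ⊕ P
⇔ (R ∨ P) ∧ ¬(R ∧ P)   — expand ⊕
⇔ (R ∨ P) ∧ (¬R ∨ ¬P)   — De Morgan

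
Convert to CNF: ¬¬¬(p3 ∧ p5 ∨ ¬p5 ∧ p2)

(¬p3 ∨ ¬p5) ∧ (p5 ∨ ¬p2)

¬¬¬(p3 ∧ p5 ∨ ¬p5 ∧ p2)
⇔ ¬(p3 ∧ p5 ∨ ¬p5 ∧ p2)   [double negation]
⇔ ¬(p3 ∧ p5) ∧ ¬(¬p5 ∧ p2)   [De Morgan]
⇔ (¬p3 ∨ ¬p5) ∧ ¬(¬p5 ∧ p2)   [De Morgan]
⇔ (¬p3 ∨ ¬p5) ∧ (¬¬p5 ∨ ¬p2)   [De Morgan]
⇔ (¬p3 ∨ ¬p5) ∧ (p5 ∨ ¬p2)   [double negation]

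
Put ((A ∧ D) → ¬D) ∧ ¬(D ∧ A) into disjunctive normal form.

¬A ∨ ¬D

((A ∧ D) → ¬D) ∧ ¬(D ∧ A)
≡ (¬(A ∧ D) ∨ ¬D) ∧ ¬(D ∧ A)   [eliminate →]
≡ (¬A ∨ ¬D ∨ ¬D) ∧ ¬(D ∧ A)   [De Morgan]
≡ (¬A ∨ ¬D ∨ ¬D) ∧ (¬D ∨ ¬A)   [De Morgan]
≡ (¬A ∧ ¬D) ∨ (¬A ∧ ¬A) ∨ (¬D ∧ ¬D) ∨ (¬D ∧ ¬A) ∨ (¬D ∧ ¬D) ∨ (¬D ∧ ¬A)   [distribute ∧ over ∨]
≡ ¬A ∨ ¬D   [simplify]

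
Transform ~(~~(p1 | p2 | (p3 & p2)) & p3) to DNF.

(~p1 & ~p2) | ~p3

~(~~(p1 | p2 | (p3 & p2)) & p3)
⇔ ~~~(p1 | p2 | (p3 & p2)) | ~p3   [De Morgan]
⇔ ~(p1 | p2 | (p3 & p2)) | ~p3   [double negation]
⇔ (~p1 & ~p2 & ~(p3 & p2)) | ~p3   [De Morgan]
⇔ (~p1 & ~p2 & (~p3 | ~p2)) | ~p3   [De Morgan]
⇔ (~p1 & ~p2 & ~p3) | (~p1 & ~p2 & ~p2) | ~p3   [distribute & over |]
⇔ (~p1 & ~p2) | ~p3   [simplify]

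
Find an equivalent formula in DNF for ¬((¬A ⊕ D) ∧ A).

(A ∧ ¬D) ∨ ¬A

¬((¬A ⊕ D) ∧ A)
⇔ ¬(((¬A ∧ ¬D) ∨ (¬¬A ∧ D)) ∧ A)   — expand ⊕
⇔ ¬((¬A ∧ ¬D) ∨ (¬¬A ∧ D)) ∨ ¬A   — De Morgan
⇔ (¬(¬A ∧ ¬D) ∧ ¬(¬¬A ∧ D)) ∨ ¬A   — De Morgan
⇔ ((¬¬A ∨ ¬¬D) ∧ ¬(¬¬A ∧ D)) ∨ ¬A   — De Morgan
⇔ ((A ∨ ¬¬D) ∧ ¬(¬¬A ∧ D)) ∨ ¬A   — double negation
⇔ ((A ∨ D) ∧ ¬(¬¬A ∧ D)) ∨ ¬A   — double negation
⇔ ((A ∨ D) ∧ (¬¬¬A ∨ ¬D)) ∨ ¬A   — De Morgan
⇔ ((A ∨ D) ∧ (¬A ∨ ¬D)) ∨ ¬A   — double negation
⇔ (A ∧ ¬A) ∨ (A ∧ ¬D) ∨ (D ∧ ¬A) ∨ (D ∧ ¬D) ∨ ¬A   — distribute ∧ over ∨
⇔ (A ∧ ¬D) ∨ ¬A   — simplify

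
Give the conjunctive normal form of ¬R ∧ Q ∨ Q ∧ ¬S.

¬R ∧ Q ∨ Q ∧ ¬S
≡ (¬R ∨ Q) ∧ (¬R ∨ ¬S) ∧ (Q ∨ Q) ∧ (Q ∨ ¬S)   — distribute ∨ over ∧
≡ (¬R ∨ ¬S) ∧ Q   — simplify

(¬R ∨ ¬S) ∧ Q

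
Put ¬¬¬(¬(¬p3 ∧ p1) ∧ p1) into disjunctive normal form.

¬¬¬(¬(¬p3 ∧ p1) ∧ p1)
= ¬(¬(¬p3 ∧ p1) ∧ p1)   (double negation)
= ¬¬(¬p3 ∧ p1) ∨ ¬p1   (De Morgan)
= (¬p3 ∧ p1) ∨ ¬p1   (double negation)

(¬p3 ∧ p1) ∨ ¬p1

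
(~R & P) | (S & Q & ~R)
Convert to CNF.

~R & (P | S) & (P | Q)

(~R & P) | (S & Q & ~R)
⇔ (~R | S) & (~R | Q) & (~R | ~R) & (P | S) & (P | Q) & (P | ~R)   [distribute | over &]
⇔ ~R & (P | S) & (P | Q)   [simplify]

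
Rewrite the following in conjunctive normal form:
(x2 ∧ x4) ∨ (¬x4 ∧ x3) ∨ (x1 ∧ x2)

(x2 ∨ ¬x4) ∧ (x2 ∨ x3) ∧ (x4 ∨ x3 ∨ x1)

(x2 ∧ x4) ∨ (¬x4 ∧ x3) ∨ (x1 ∧ x2)
≡ (x2 ∨ ¬x4 ∨ x1) ∧ (x2 ∨ ¬x4 ∨ x2) ∧ (x2 ∨ x3 ∨ x1) ∧ (x2 ∨ x3 ∨ x2) ∧ (x4 ∨ ¬x4 ∨ x1) ∧ (x4 ∨ ¬x4 ∨ x2) ∧ (x4 ∨ x3 ∨ x1) ∧ (x4 ∨ x3 ∨ x2)   [distribute ∨ over ∧]
≡ (x2 ∨ ¬x4) ∧ (x2 ∨ x3) ∧ (x4 ∨ x3 ∨ x1)   [simplify]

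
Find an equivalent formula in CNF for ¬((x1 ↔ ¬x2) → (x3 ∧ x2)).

¬((x1 ↔ ¬x2) → (x3 ∧ x2))
≡ ¬(¬(x1 ↔ ¬x2) ∨ (x3 ∧ x2))   [eliminate →]
≡ ¬(¬((x1 → ¬x2) ∧ (¬x2 → x1)) ∨ (x3 ∧ x2))   [eliminate ↔]
≡ ¬(¬((¬x1 ∨ ¬x2) ∧ (¬x2 → x1)) ∨ (x3 ∧ x2))   [eliminate →]
≡ ¬(¬((¬x1 ∨ ¬x2) ∧ (¬¬x2 ∨ x1)) ∨ (x3 ∧ x2))   [eliminate →]
≡ ¬¬((¬x1 ∨ ¬x2) ∧ (¬¬x2 ∨ x1)) ∧ ¬(x3 ∧ x2)   [De Morgan]
≡ (¬x1 ∨ ¬x2) ∧ (¬¬x2 ∨ x1) ∧ ¬(x3 ∧ x2)   [double negation]
≡ (¬x1 ∨ ¬x2) ∧ (x2 ∨ x1) ∧ ¬(x3 ∧ x2)   [double negation]
≡ (¬x1 ∨ ¬x2) ∧ (x2 ∨ x1) ∧ (¬x3 ∨ ¬x2)   [De Morgan]

(¬x1 ∨ ¬x2) ∧ (x2 ∨ x1) ∧ (¬x3 ∨ ¬x2)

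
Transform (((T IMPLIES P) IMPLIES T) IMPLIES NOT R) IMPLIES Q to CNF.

(((T IMPLIES P) IMPLIES T) IMPLIES NOT R) IMPLIES Q
≡ NOT (((T IMPLIES P) IMPLIES T) IMPLIES NOT R) OR Q   [eliminate IMPLIES]
≡ NOT (NOT ((T IMPLIES P) IMPLIES T) OR NOT R) OR Q   [eliminate IMPLIES]
≡ NOT (NOT (NOT (T IMPLIES P) OR T) OR NOT R) OR Q   [eliminate IMPLIES]
≡ NOT (NOT (NOT (NOT T OR P) OR T) OR NOT R) OR Q   [eliminate IMPLIES]
≡ (NOT NOT (NOT (NOT T OR P) OR T) AND NOT NOT R) OR Q   [De Morgan]
≡ ((NOT (NOT T OR P) OR T) AND NOT NOT R) OR Q   [double negation]
≡ (((NOT NOT T AND NOT P) OR T) AND NOT NOT R) OR Q   [De Morgan]
≡ (((T AND NOT P) OR T) AND NOT NOT R) OR Q   [double negation]
≡ (((T AND NOT P) OR T) AND R) OR Q   [double negation]
≡ (T OR T OR Q) AND (NOT P OR T OR Q) AND (R OR Q)   [distribute OR over AND]
≡ (T OR Q) AND (R OR Q)   [simplify]

(T OR Q) AND (R OR Q)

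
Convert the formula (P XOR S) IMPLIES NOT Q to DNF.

(P XOR S) IMPLIES NOT Q
≡ NOT (P XOR S) OR NOT Q
≡ NOT ((P AND NOT S) OR (NOT P AND S)) OR NOT Q
≡ (NOT (P AND NOT S) AND NOT (NOT P AND S)) OR NOT Q
≡ ((NOT P OR NOT NOT S) AND NOT (NOT P AND S)) OR NOT Q
≡ ((NOT P OR S) AND NOT (NOT P AND S)) OR NOT Q
≡ ((NOT P OR S) AND (NOT NOT P OR NOT S)) OR NOT Q
≡ ((NOT P OR S) AND (P OR NOT S)) OR NOT Q
≡ (NOT P AND P) OR (NOT P AND NOT S) OR (S AND P) OR (S AND NOT S) OR NOT Q
≡ (NOT P AND NOT S) OR (S AND P) OR NOT Q

(NOT P AND NOT S) OR (S AND P) OR NOT Q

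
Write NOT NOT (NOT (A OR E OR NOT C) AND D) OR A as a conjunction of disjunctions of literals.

(NOT E OR A) AND (C OR A) AND (D OR A)

NOT NOT (NOT (A OR E OR NOT C) AND D) OR A
≡ (NOT (A OR E OR NOT C) AND D) OR A   — double negation
≡ (NOT A AND NOT E AND NOT NOT C AND D) OR A   — De Morgan
≡ (NOT A AND NOT E AND C AND D) OR A   — double negation
≡ (NOT A OR A) AND (NOT E OR A) AND (C OR A) AND (D OR A)   — distribute OR over AND
≡ (NOT E OR A) AND (C OR A) AND (D OR A)   — simplify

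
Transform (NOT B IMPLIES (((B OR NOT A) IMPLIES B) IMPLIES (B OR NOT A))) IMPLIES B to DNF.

(NOT B IMPLIES (((B OR NOT A) IMPLIES B) IMPLIES (B OR NOT A))) IMPLIES B
≡ NOT (NOT B IMPLIES (((B OR NOT A) IMPLIES B) IMPLIES (B OR NOT A))) OR B
≡ NOT (NOT NOT B OR (((B OR NOT A) IMPLIES B) IMPLIES (B OR NOT A))) OR B
≡ NOT (NOT NOT B OR NOT ((B OR NOT A) IMPLIES B) OR B OR NOT A) OR B
≡ NOT (NOT NOT B OR NOT (NOT (B OR NOT A) OR B) OR B OR NOT A) OR B
≡ (NOT NOT NOT B AND NOT NOT (NOT (B OR NOT A) OR B) AND NOT B AND NOT NOT A) OR B
≡ (NOT B AND NOT NOT (NOT (B OR NOT A) OR B) AND NOT B AND NOT NOT A) OR B
≡ (NOT B AND (NOT (B OR NOT A) OR B) AND NOT B AND NOT NOT A) OR B
≡ (NOT B AND ((NOT B AND NOT NOT A) OR B) AND NOT B AND NOT NOT A) OR B
≡ (NOT B AND ((NOT B AND A) OR B) AND NOT B AND NOT NOT A) OR B
≡ (NOT B AND ((NOT B AND A) OR B) AND NOT B AND A) OR B
≡ (NOT B AND NOT B AND A AND NOT B AND A) OR (NOT B AND B AND NOT B AND A) OR B
≡ (NOT B AND A) OR B

(NOT B AND A) OR B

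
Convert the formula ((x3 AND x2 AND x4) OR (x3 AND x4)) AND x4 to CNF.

x3 AND x4

((x3 AND x2 AND x4) OR (x3 AND x4)) AND x4
≡ (x3 OR x3) AND (x3 OR x4) AND (x2 OR x3) AND (x2 OR x4) AND (x4 OR x3) AND (x4 OR x4) AND x4   — distribute OR over AND
≡ x3 AND x4   — simplify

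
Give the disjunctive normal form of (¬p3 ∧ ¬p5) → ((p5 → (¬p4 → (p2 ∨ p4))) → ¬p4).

p3 ∨ p5 ∨ ¬p4

(¬p3 ∧ ¬p5) → ((p5 → (¬p4 → (p2 ∨ p4))) → ¬p4)
= ¬(¬p3 ∧ ¬p5) ∨ ((p5 → (¬p4 → (p2 ∨ p4))) → ¬p4)   [eliminate →]
= ¬(¬p3 ∧ ¬p5) ∨ ¬(p5 → (¬p4 → (p2 ∨ p4))) ∨ ¬p4   [eliminate →]
= ¬(¬p3 ∧ ¬p5) ∨ ¬(¬p5 ∨ (¬p4 → (p2 ∨ p4))) ∨ ¬p4   [eliminate →]
= ¬(¬p3 ∧ ¬p5) ∨ ¬(¬p5 ∨ ¬¬p4 ∨ p2 ∨ p4) ∨ ¬p4   [eliminate →]
= ¬¬p3 ∨ ¬¬p5 ∨ ¬(¬p5 ∨ ¬¬p4 ∨ p2 ∨ p4) ∨ ¬p4   [De Morgan]
= p3 ∨ ¬¬p5 ∨ ¬(¬p5 ∨ ¬¬p4 ∨ p2 ∨ p4) ∨ ¬p4   [double negation]
= p3 ∨ p5 ∨ ¬(¬p5 ∨ ¬¬p4 ∨ p2 ∨ p4) ∨ ¬p4   [double negation]
= p3 ∨ p5 ∨ (¬¬p5 ∧ ¬¬¬p4 ∧ ¬p2 ∧ ¬p4) ∨ ¬p4   [De Morgan]
= p3 ∨ p5 ∨ (p5 ∧ ¬¬¬p4 ∧ ¬p2 ∧ ¬p4) ∨ ¬p4   [double negation]
= p3 ∨ p5 ∨ (p5 ∧ ¬p4 ∧ ¬p2 ∧ ¬p4) ∨ ¬p4   [double negation]
= p3 ∨ p5 ∨ ¬p4   [simplify]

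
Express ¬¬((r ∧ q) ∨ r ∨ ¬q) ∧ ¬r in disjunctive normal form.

¬¬((r ∧ q) ∨ r ∨ ¬q) ∧ ¬r
≡ ((r ∧ q) ∨ r ∨ ¬q) ∧ ¬r   [double negation]
≡ (r ∧ q ∧ ¬r) ∨ (r ∧ ¬r) ∨ (¬q ∧ ¬r)   [distribute ∧ over ∨]
≡ ¬q ∧ ¬r   [simplify]

¬q ∧ ¬r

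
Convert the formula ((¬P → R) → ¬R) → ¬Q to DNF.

R ∨ ¬Q

((¬P → R) → ¬R) → ¬Q
≡ ¬((¬P → R) → ¬R) ∨ ¬Q   [eliminate →]
≡ ¬(¬(¬P → R) ∨ ¬R) ∨ ¬Q   [eliminate →]
≡ ¬(¬(¬¬P ∨ R) ∨ ¬R) ∨ ¬Q   [eliminate →]
≡ (¬¬(¬¬P ∨ R) ∧ ¬¬R) ∨ ¬Q   [De Morgan]
≡ ((¬¬P ∨ R) ∧ ¬¬R) ∨ ¬Q   [double negation]
≡ ((P ∨ R) ∧ ¬¬R) ∨ ¬Q   [double negation]
≡ ((P ∨ R) ∧ R) ∨ ¬Q   [double negation]
≡ (P ∧ R) ∨ (R ∧ R) ∨ ¬Q   [distribute ∧ over ∨]
≡ R ∨ ¬Q   [simplify]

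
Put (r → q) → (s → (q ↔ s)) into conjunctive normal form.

r ∨ ¬s ∨ q

(r → q) → (s → (q ↔ s))
= ¬(r → q) ∨ (s → (q ↔ s))   — eliminate →
= ¬(¬r ∨ q) ∨ (s → (q ↔ s))   — eliminate →
= ¬(¬r ∨ q) ∨ ¬s ∨ (q ↔ s)   — eliminate →
= ¬(¬r ∨ q) ∨ ¬s ∨ ((q → s) ∧ (s → q))   — eliminate ↔
= ¬(¬r ∨ q) ∨ ¬s ∨ ((¬q ∨ s) ∧ (s → q))   — eliminate →
= ¬(¬r ∨ q) ∨ ¬s ∨ ((¬q ∨ s) ∧ (¬s ∨ q))   — eliminate →
= (¬¬r ∧ ¬q) ∨ ¬s ∨ ((¬q ∨ s) ∧ (¬s ∨ q))   — De Morgan
= (r ∧ ¬q) ∨ ¬s ∨ ((¬q ∨ s) ∧ (¬s ∨ q))   — double negation
= (r ∨ ¬s ∨ ¬q ∨ s) ∧ (r ∨ ¬s ∨ ¬s ∨ q) ∧ (¬q ∨ ¬s ∨ ¬q ∨ s) ∧ (¬q ∨ ¬s ∨ ¬s ∨ q)   — distribute ∨ over ∧
= r ∨ ¬s ∨ q   — simplify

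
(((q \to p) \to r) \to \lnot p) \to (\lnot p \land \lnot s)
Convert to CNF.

(q \lor r \lor \lnot s) \land (\lnot p \lor r) \land (p \lor \lnot s)

(((q \to p) \to r) \to \lnot p) \to (\lnot p \land \lnot s)
⇔ \lnot (((q \to p) \to r) \to \lnot p) \lor (\lnot p \land \lnot s)   [eliminate \to]
⇔ \lnot (\lnot ((q \to p) \to r) \lor \lnot p) \lor (\lnot p \land \lnot s)   [eliminate \to]
⇔ \lnot (\lnot (\lnot (q \to p) \lor r) \lor \lnot p) \lor (\lnot p \land \lnot s)   [eliminate \to]
⇔ \lnot (\lnot (\lnot (\lnot q \lor p) \lor r) \lor \lnot p) \lor (\lnot p \land \lnot s)   [eliminate \to]
⇔ (\lnot \lnot (\lnot (\lnot q \lor p) \lor r) \land \lnot \lnot p) \lor (\lnot p \land \lnot s)   [De Morgan]
⇔ ((\lnot (\lnot q \lor p) \lor r) \land \lnot \lnot p) \lor (\lnot p \land \lnot s)   [double negation]
⇔ (((\lnot \lnot q \land \lnot p) \lor r) \land \lnot \lnot p) \lor (\lnot p \land \lnot s)   [De Morgan]
⇔ (((q \land \lnot p) \lor r) \land \lnot \lnot p) \lor (\lnot p \land \lnot s)   [double negation]
⇔ (((q \land \lnot p) \lor r) \land p) \lor (\lnot p \land \lnot s)   [double negation]
⇔ (q \lor r \lor \lnot p) \land (q \lor r \lor \lnot s) \land (\lnot p \lor r \lor \lnot p) \land (\lnot p \lor r \lor \lnot s) \land (p \lor \lnot p) \land (p \lor \lnot s)   [distribute \lor over \land]
⇔ (q \lor r \lor \lnot s) \land (\lnot p \lor r) \land (p \lor \lnot s)   [simplify]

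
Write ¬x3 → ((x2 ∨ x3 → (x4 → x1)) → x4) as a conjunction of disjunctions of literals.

x3 ∨ x4

¬x3 → ((x2 ∨ x3 → (x4 → x1)) → x4)
≡ ¬¬x3 ∨ ((x2 ∨ x3 → (x4 → x1)) → x4)
≡ ¬¬x3 ∨ ¬(x2 ∨ x3 → (x4 → x1)) ∨ x4
≡ ¬¬x3 ∨ ¬(¬(x2 ∨ x3) ∨ (x4 → x1)) ∨ x4
≡ ¬¬x3 ∨ ¬(¬(x2 ∨ x3) ∨ ¬x4 ∨ x1) ∨ x4
≡ x3 ∨ ¬(¬(x2 ∨ x3) ∨ ¬x4 ∨ x1) ∨ x4
≡ x3 ∨ ¬¬(x2 ∨ x3) ∧ ¬¬x4 ∧ ¬x1 ∨ x4
≡ x3 ∨ (x2 ∨ x3) ∧ ¬¬x4 ∧ ¬x1 ∨ x4
≡ x3 ∨ (x2 ∨ x3) ∧ x4 ∧ ¬x1 ∨ x4
≡ (x3 ∨ x2 ∨ x3 ∨ x4) ∧ (x3 ∨ x4 ∨ x4) ∧ (x3 ∨ ¬x1 ∨ x4)
≡ x3 ∨ x4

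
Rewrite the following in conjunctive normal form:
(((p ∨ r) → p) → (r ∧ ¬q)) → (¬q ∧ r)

(((p ∨ r) → p) → (r ∧ ¬q)) → (¬q ∧ r)
= ¬(((p ∨ r) → p) → (r ∧ ¬q)) ∨ (¬q ∧ r)   [eliminate →]
= ¬(¬((p ∨ r) → p) ∨ (r ∧ ¬q)) ∨ (¬q ∧ r)   [eliminate →]
= ¬(¬(¬(p ∨ r) ∨ p) ∨ (r ∧ ¬q)) ∨ (¬q ∧ r)   [eliminate →]
= (¬¬(¬(p ∨ r) ∨ p) ∧ ¬(r ∧ ¬q)) ∨ (¬q ∧ r)   [De Morgan]
= ((¬(p ∨ r) ∨ p) ∧ ¬(r ∧ ¬q)) ∨ (¬q ∧ r)   [double negation]
= (((¬p ∧ ¬r) ∨ p) ∧ ¬(r ∧ ¬q)) ∨ (¬q ∧ r)   [De Morgan]
= (((¬p ∧ ¬r) ∨ p) ∧ (¬r ∨ ¬¬q)) ∨ (¬q ∧ r)   [De Morgan]
= (((¬p ∧ ¬r) ∨ p) ∧ (¬r ∨ q)) ∨ (¬q ∧ r)   [double negation]
= (¬p ∨ p ∨ ¬q) ∧ (¬p ∨ p ∨ r) ∧ (¬r ∨ p ∨ ¬q) ∧ (¬r ∨ p ∨ r) ∧ (¬r ∨ q ∨ ¬q) ∧ (¬r ∨ q ∨ r)   [distribute ∨ over ∧]
= ¬r ∨ p ∨ ¬q   [simplify]

¬r ∨ p ∨ ¬q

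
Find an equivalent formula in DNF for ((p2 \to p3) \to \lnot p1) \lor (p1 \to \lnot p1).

((p2 \to p3) \to \lnot p1) \lor (p1 \to \lnot p1)
= \lnot (p2 \to p3) \lor \lnot p1 \lor (p1 \to \lnot p1)   [eliminate \to]
= \lnot (\lnot p2 \lor p3) \lor \lnot p1 \lor (p1 \to \lnot p1)   [eliminate \to]
= \lnot (\lnot p2 \lor p3) \lor \lnot p1 \lor \lnot p1 \lor \lnot p1   [eliminate \to]
= \lnot \lnot p2 \land \lnot p3 \lor \lnot p1 \lor \lnot p1 \lor \lnot p1   [De Morgan]
= p2 \land \lnot p3 \lor \lnot p1 \lor \lnot p1 \lor \lnot p1   [double negation]
= p2 \land \lnot p3 \lor \lnot p1   [simplify]

p2 \land \lnot p3 \lor \lnot p1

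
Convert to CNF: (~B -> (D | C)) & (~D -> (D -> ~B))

B | D | C

(~B -> (D | C)) & (~D -> (D -> ~B))
= (~~B | D | C) & (~D -> (D -> ~B))   — eliminate ->
= (~~B | D | C) & (~~D | (D -> ~B))   — eliminate ->
= (~~B | D | C) & (~~D | ~D | ~B)   — eliminate ->
= (B | D | C) & (~~D | ~D | ~B)   — double negation
= (B | D | C) & (D | ~D | ~B)   — double negation
= B | D | C   — simplify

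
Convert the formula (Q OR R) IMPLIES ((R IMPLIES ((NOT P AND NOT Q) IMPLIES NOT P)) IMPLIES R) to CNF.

NOT Q OR R

(Q OR R) IMPLIES ((R IMPLIES ((NOT P AND NOT Q) IMPLIES NOT P)) IMPLIES R)
≡ NOT (Q OR R) OR ((R IMPLIES ((NOT P AND NOT Q) IMPLIES NOT P)) IMPLIES R)   [eliminate IMPLIES]
≡ NOT (Q OR R) OR NOT (R IMPLIES ((NOT P AND NOT Q) IMPLIES NOT P)) OR R   [eliminate IMPLIES]
≡ NOT (Q OR R) OR NOT (NOT R OR ((NOT P AND NOT Q) IMPLIES NOT P)) OR R   [eliminate IMPLIES]
≡ NOT (Q OR R) OR NOT (NOT R OR NOT (NOT P AND NOT Q) OR NOT P) OR R   [eliminate IMPLIES]
≡ (NOT Q AND NOT R) OR NOT (NOT R OR NOT (NOT P AND NOT Q) OR NOT P) OR R   [De Morgan]
≡ (NOT Q AND NOT R) OR (NOT NOT R AND NOT NOT (NOT P AND NOT Q) AND NOT NOT P) OR R   [De Morgan]
≡ (NOT Q AND NOT R) OR (R AND NOT NOT (NOT P AND NOT Q) AND NOT NOT P) OR R   [double negation]
≡ (NOT Q AND NOT R) OR (R AND NOT P AND NOT Q AND NOT NOT P) OR R   [double negation]
≡ (NOT Q AND NOT R) OR (R AND NOT P AND NOT Q AND P) OR R   [double negation]
≡ (NOT Q OR R OR R) AND (NOT Q OR NOT P OR R) AND (NOT Q OR NOT Q OR R) AND (NOT Q OR P OR R) AND (NOT R OR R OR R) AND (NOT R OR NOT P OR R) AND (NOT R OR NOT Q OR R) AND (NOT R OR P OR R)   [distribute OR over AND]
≡ NOT Q OR R   [simplify]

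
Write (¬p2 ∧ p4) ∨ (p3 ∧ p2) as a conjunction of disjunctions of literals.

(¬p2 ∧ p4) ∨ (p3 ∧ p2)
⇔ (¬p2 ∨ p3) ∧ (¬p2 ∨ p2) ∧ (p4 ∨ p3) ∧ (p4 ∨ p2)   [distribute ∨ over ∧]
⇔ (¬p2 ∨ p3) ∧ (p4 ∨ p3) ∧ (p4 ∨ p2)   [simplify]

(¬p2 ∨ p3) ∧ (p4 ∨ p3) ∧ (p4 ∨ p2)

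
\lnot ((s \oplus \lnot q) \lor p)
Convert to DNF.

(\lnot s \land q \land \lnot p) \lor (\lnot q \land s \land \lnot p)

\lnot ((s \oplus \lnot q) \lor p)
≡ \lnot ((s \land \lnot \lnot q) \lor (\lnot s \land \lnot q) \lor p)   (expand \oplus)
≡ \lnot (s \land \lnot \lnot q) \land \lnot (\lnot s \land \lnot q) \land \lnot p   (De Morgan)
≡ (\lnot s \lor \lnot \lnot \lnot q) \land \lnot (\lnot s \land \lnot q) \land \lnot p   (De Morgan)
≡ (\lnot s \lor \lnot q) \land \lnot (\lnot s \land \lnot q) \land \lnot p   (double negation)
≡ (\lnot s \lor \lnot q) \land (\lnot \lnot s \lor \lnot \lnot q) \land \lnot p   (De Morgan)
≡ (\lnot s \lor \lnot q) \land (s \lor \lnot \lnot q) \land \lnot p   (double negation)
≡ (\lnot s \lor \lnot q) \land (s \lor q) \land \lnot p   (double negation)
≡ (\lnot s \land s \land \lnot p) \lor (\lnot s \land q \land \lnot p) \lor (\lnot q \land s \land \lnot p) \lor (\lnot q \land q \land \lnot p)   (distribute \land over \lor)
≡ (\lnot s \land q \land \lnot p) \lor (\lnot q \land s \land \lnot p)   (simplify)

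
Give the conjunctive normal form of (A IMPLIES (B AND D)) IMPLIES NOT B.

(A OR NOT B) AND (NOT B OR NOT D)

(A IMPLIES (B AND D)) IMPLIES NOT B
⇔ NOT (A IMPLIES (B AND D)) OR NOT B   [eliminate IMPLIES]
⇔ NOT (NOT A OR (B AND D)) OR NOT B   [eliminate IMPLIES]
⇔ (NOT NOT A AND NOT (B AND D)) OR NOT B   [De Morgan]
⇔ (A AND NOT (B AND D)) OR NOT B   [double negation]
⇔ (A AND (NOT B OR NOT D)) OR NOT B   [De Morgan]
⇔ (A OR NOT B) AND (NOT B OR NOT D OR NOT B)   [distribute OR over AND]
⇔ (A OR NOT B) AND (NOT B OR NOT D)   [simplify]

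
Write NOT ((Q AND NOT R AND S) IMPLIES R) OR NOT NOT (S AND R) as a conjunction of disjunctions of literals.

(Q OR R) AND S

NOT ((Q AND NOT R AND S) IMPLIES R) OR NOT NOT (S AND R)
⇔ NOT (NOT (Q AND NOT R AND S) OR R) OR NOT NOT (S AND R)   [eliminate IMPLIES]
⇔ (NOT NOT (Q AND NOT R AND S) AND NOT R) OR NOT NOT (S AND R)   [De Morgan]
⇔ (Q AND NOT R AND S AND NOT R) OR NOT NOT (S AND R)   [double negation]
⇔ (Q AND NOT R AND S AND NOT R) OR (S AND R)   [double negation]
⇔ (Q OR S) AND (Q OR R) AND (NOT R OR S) AND (NOT R OR R) AND (S OR S) AND (S OR R) AND (NOT R OR S) AND (NOT R OR R)   [distribute OR over AND]
⇔ (Q OR R) AND S   [simplify]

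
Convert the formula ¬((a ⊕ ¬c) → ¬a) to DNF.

a ∧ c

¬((a ⊕ ¬c) → ¬a)
= ¬(¬(a ⊕ ¬c) ∨ ¬a)   (eliminate →)
= ¬(¬((a ∧ ¬¬c) ∨ (¬a ∧ ¬c)) ∨ ¬a)   (expand ⊕)
= ¬¬((a ∧ ¬¬c) ∨ (¬a ∧ ¬c)) ∧ ¬¬a   (De Morgan)
= ((a ∧ ¬¬c) ∨ (¬a ∧ ¬c)) ∧ ¬¬a   (double negation)
= ((a ∧ c) ∨ (¬a ∧ ¬c)) ∧ ¬¬a   (double negation)
= ((a ∧ c) ∨ (¬a ∧ ¬c)) ∧ a   (double negation)
= (a ∧ c ∧ a) ∨ (¬a ∧ ¬c ∧ a)   (distribute ∧ over ∨)
= a ∧ c   (simplify)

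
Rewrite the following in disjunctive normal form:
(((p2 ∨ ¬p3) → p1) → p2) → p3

(((p2 ∨ ¬p3) → p1) → p2) → p3
≡ ¬(((p2 ∨ ¬p3) → p1) → p2) ∨ p3   [eliminate →]
≡ ¬(¬((p2 ∨ ¬p3) → p1) ∨ p2) ∨ p3   [eliminate →]
≡ ¬(¬(¬(p2 ∨ ¬p3) ∨ p1) ∨ p2) ∨ p3   [eliminate →]
≡ (¬¬(¬(p2 ∨ ¬p3) ∨ p1) ∧ ¬p2) ∨ p3   [De Morgan]
≡ ((¬(p2 ∨ ¬p3) ∨ p1) ∧ ¬p2) ∨ p3   [double negation]
≡ (((¬p2 ∧ ¬¬p3) ∨ p1) ∧ ¬p2) ∨ p3   [De Morgan]
≡ (((¬p2 ∧ p3) ∨ p1) ∧ ¬p2) ∨ p3   [double negation]
≡ (¬p2 ∧ p3 ∧ ¬p2) ∨ (p1 ∧ ¬p2) ∨ p3   [distribute ∧ over ∨]
≡ (p1 ∧ ¬p2) ∨ p3   [simplify]

(p1 ∧ ¬p2) ∨ p3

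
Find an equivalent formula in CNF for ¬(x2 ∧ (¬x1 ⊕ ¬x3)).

(¬x2 ∨ x1 ∨ ¬x3) ∧ (¬x2 ∨ x3 ∨ ¬x1)

¬(x2 ∧ (¬x1 ⊕ ¬x3))
⇔ ¬(x2 ∧ (¬x1 ∨ ¬x3) ∧ ¬(¬x1 ∧ ¬x3))   — expand ⊕
⇔ ¬x2 ∨ ¬(¬x1 ∨ ¬x3) ∨ ¬¬(¬x1 ∧ ¬x3)   — De Morgan
⇔ ¬x2 ∨ (¬¬x1 ∧ ¬¬x3) ∨ ¬¬(¬x1 ∧ ¬x3)   — De Morgan
⇔ ¬x2 ∨ (x1 ∧ ¬¬x3) ∨ ¬¬(¬x1 ∧ ¬x3)   — double negation
⇔ ¬x2 ∨ (x1 ∧ x3) ∨ ¬¬(¬x1 ∧ ¬x3)   — double negation
⇔ ¬x2 ∨ (x1 ∧ x3) ∨ (¬x1 ∧ ¬x3)   — double negation
⇔ (¬x2 ∨ x1 ∨ ¬x1) ∧ (¬x2 ∨ x1 ∨ ¬x3) ∧ (¬x2 ∨ x3 ∨ ¬x1) ∧ (¬x2 ∨ x3 ∨ ¬x3)   — distribute ∨ over ∧
⇔ (¬x2 ∨ x1 ∨ ¬x3) ∧ (¬x2 ∨ x3 ∨ ¬x1)   — simplify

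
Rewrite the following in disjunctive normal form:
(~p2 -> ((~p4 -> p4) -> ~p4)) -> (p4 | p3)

p4 | p3

(~p2 -> ((~p4 -> p4) -> ~p4)) -> (p4 | p3)
≡ ~(~p2 -> ((~p4 -> p4) -> ~p4)) | p4 | p3   — eliminate ->
≡ ~(~~p2 | ((~p4 -> p4) -> ~p4)) | p4 | p3   — eliminate ->
≡ ~(~~p2 | ~(~p4 -> p4) | ~p4) | p4 | p3   — eliminate ->
≡ ~(~~p2 | ~(~~p4 | p4) | ~p4) | p4 | p3   — eliminate ->
≡ (~~~p2 & ~~(~~p4 | p4) & ~~p4) | p4 | p3   — De Morgan
≡ (~p2 & ~~(~~p4 | p4) & ~~p4) | p4 | p3   — double negation
≡ (~p2 & (~~p4 | p4) & ~~p4) | p4 | p3   — double negation
≡ (~p2 & (p4 | p4) & ~~p4) | p4 | p3   — double negation
≡ (~p2 & (p4 | p4) & p4) | p4 | p3   — double negation
≡ (~p2 & p4 & p4) | (~p2 & p4 & p4) | p4 | p3   — distribute & over |
≡ p4 | p3   — simplify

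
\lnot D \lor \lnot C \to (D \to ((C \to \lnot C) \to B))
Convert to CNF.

C \lor \lnot D \lor B

\lnot D \lor \lnot C \to (D \to ((C \to \lnot C) \to B))
≡ \lnot (\lnot D \lor \lnot C) \lor (D \to ((C \to \lnot C) \to B))   — eliminate \to
≡ \lnot (\lnot D \lor \lnot C) \lor \lnot D \lor ((C \to \lnot C) \to B)   — eliminate \to
≡ \lnot (\lnot D \lor \lnot C) \lor \lnot D \lor \lnot (C \to \lnot C) \lor B   — eliminate \to
≡ \lnot (\lnot D \lor \lnot C) \lor \lnot D \lor \lnot (\lnot C \lor \lnot C) \lor B   — eliminate \to
≡ \lnot \lnot D \land \lnot \lnot C \lor \lnot D \lor \lnot (\lnot C \lor \lnot C) \lor B   — De Morgan
≡ D \land \lnot \lnot C \lor \lnot D \lor \lnot (\lnot C \lor \lnot C) \lor B   — double negation
≡ D \land C \lor \lnot D \lor \lnot (\lnot C \lor \lnot C) \lor B   — double negation
≡ D \land C \lor \lnot D \lor \lnot \lnot C \land \lnot \lnot C \lor B   — De Morgan
≡ D \land C \lor \lnot D \lor C \land \lnot \lnot C \lor B   — double negation
≡ D \land C \lor \lnot D \lor C \land C \lor B   — double negation
≡ (D \lor \lnot D \lor C \lor B) \land (D \lor \lnot D \lor C \lor B) \land (C \lor \lnot D \lor C \lor B) \land (C \lor \lnot D \lor C \lor B)   — distribute \lor over \land
≡ C \lor \lnot D \lor B   — simplify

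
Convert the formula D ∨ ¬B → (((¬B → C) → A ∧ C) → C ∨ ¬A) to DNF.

D ∨ ¬B → (((¬B → C) → A ∧ C) → C ∨ ¬A)
≡ ¬(D ∨ ¬B) ∨ (((¬B → C) → A ∧ C) → C ∨ ¬A)   [eliminate →]
≡ ¬(D ∨ ¬B) ∨ ¬((¬B → C) → A ∧ C) ∨ C ∨ ¬A   [eliminate →]
≡ ¬(D ∨ ¬B) ∨ ¬(¬(¬B → C) ∨ A ∧ C) ∨ C ∨ ¬A   [eliminate →]
≡ ¬(D ∨ ¬B) ∨ ¬(¬(¬¬B ∨ C) ∨ A ∧ C) ∨ C ∨ ¬A   [eliminate →]
≡ ¬D ∧ ¬¬B ∨ ¬(¬(¬¬B ∨ C) ∨ A ∧ C) ∨ C ∨ ¬A   [De Morgan]
≡ ¬D ∧ B ∨ ¬(¬(¬¬B ∨ C) ∨ A ∧ C) ∨ C ∨ ¬A   [double negation]
≡ ¬D ∧ B ∨ ¬¬(¬¬B ∨ C) ∧ ¬(A ∧ C) ∨ C ∨ ¬A   [De Morgan]
≡ ¬D ∧ B ∨ (¬¬B ∨ C) ∧ ¬(A ∧ C) ∨ C ∨ ¬A   [double negation]
≡ ¬D ∧ B ∨ (B ∨ C) ∧ ¬(A ∧ C) ∨ C ∨ ¬A   [double negation]
≡ ¬D ∧ B ∨ (B ∨ C) ∧ (¬A ∨ ¬C) ∨ C ∨ ¬A   [De Morgan]
≡ ¬D ∧ B ∨ B ∧ ¬A ∨ B ∧ ¬C ∨ C ∧ ¬A ∨ C ∧ ¬C ∨ C ∨ ¬A   [distribute ∧ over ∨]
≡ ¬D ∧ B ∨ B ∧ ¬C ∨ C ∨ ¬A   [simplify]

¬D ∧ B ∨ B ∧ ¬C ∨ C ∨ ¬A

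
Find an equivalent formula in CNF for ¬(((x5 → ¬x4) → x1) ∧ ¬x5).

¬x1 ∨ x5

¬(((x5 → ¬x4) → x1) ∧ ¬x5)
≡ ¬((¬(x5 → ¬x4) ∨ x1) ∧ ¬x5)
≡ ¬((¬(¬x5 ∨ ¬x4) ∨ x1) ∧ ¬x5)
≡ ¬(¬(¬x5 ∨ ¬x4) ∨ x1) ∨ ¬¬x5
≡ (¬¬(¬x5 ∨ ¬x4) ∧ ¬x1) ∨ ¬¬x5
≡ ((¬x5 ∨ ¬x4) ∧ ¬x1) ∨ ¬¬x5
≡ ((¬x5 ∨ ¬x4) ∧ ¬x1) ∨ x5
≡ (¬x5 ∨ ¬x4 ∨ x5) ∧ (¬x1 ∨ x5)
≡ ¬x1 ∨ x5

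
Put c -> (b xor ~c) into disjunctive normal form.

c -> (b xor ~c)
= ~c | (b xor ~c)   [eliminate ->]
= ~c | (b & ~~c) | (~b & ~c)   [expand xor]
= ~c | (b & c) | (~b & ~c)   [double negation]
= ~c | (b & c)   [simplify]

~c | (b & c)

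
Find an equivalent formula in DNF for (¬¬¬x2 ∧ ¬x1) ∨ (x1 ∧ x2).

(¬x2 ∧ ¬x1) ∨ (x1 ∧ x2)

(¬¬¬x2 ∧ ¬x1) ∨ (x1 ∧ x2)
≡ (¬x2 ∧ ¬x1) ∨ (x1 ∧ x2)   [double negation]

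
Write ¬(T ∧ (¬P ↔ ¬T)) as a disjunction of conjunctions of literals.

¬(T ∧ (¬P ↔ ¬T))
≡ ¬(T ∧ (¬P → ¬T) ∧ (¬T → ¬P))
≡ ¬(T ∧ (¬¬P ∨ ¬T) ∧ (¬T → ¬P))
≡ ¬(T ∧ (¬¬P ∨ ¬T) ∧ (¬¬T ∨ ¬P))
≡ ¬T ∨ ¬(¬¬P ∨ ¬T) ∨ ¬(¬¬T ∨ ¬P)
≡ ¬T ∨ (¬¬¬P ∧ ¬¬T) ∨ ¬(¬¬T ∨ ¬P)
≡ ¬T ∨ (¬P ∧ ¬¬T) ∨ ¬(¬¬T ∨ ¬P)
≡ ¬T ∨ (¬P ∧ T) ∨ ¬(¬¬T ∨ ¬P)
≡ ¬T ∨ (¬P ∧ T) ∨ (¬¬¬T ∧ ¬¬P)
≡ ¬T ∨ (¬P ∧ T) ∨ (¬T ∧ ¬¬P)
≡ ¬T ∨ (¬P ∧ T) ∨ (¬T ∧ P)
≡ ¬T ∨ (¬P ∧ T)

¬T ∨ (¬P ∧ T)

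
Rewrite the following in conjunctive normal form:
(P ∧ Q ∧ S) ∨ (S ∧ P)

P ∧ S

(P ∧ Q ∧ S) ∨ (S ∧ P)
≡ (P ∨ S) ∧ (P ∨ P) ∧ (Q ∨ S) ∧ (Q ∨ P) ∧ (S ∨ S) ∧ (S ∨ P)   [distribute ∨ over ∧]
≡ P ∧ S   [simplify]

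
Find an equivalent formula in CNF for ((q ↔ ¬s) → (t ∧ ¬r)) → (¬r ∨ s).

s ∨ q ∨ ¬r

((q ↔ ¬s) → (t ∧ ¬r)) → (¬r ∨ s)
⇔ ¬((q ↔ ¬s) → (t ∧ ¬r)) ∨ ¬r ∨ s   (eliminate →)
⇔ ¬(¬(q ↔ ¬s) ∨ (t ∧ ¬r)) ∨ ¬r ∨ s   (eliminate →)
⇔ ¬(¬((q → ¬s) ∧ (¬s → q)) ∨ (t ∧ ¬r)) ∨ ¬r ∨ s   (eliminate ↔)
⇔ ¬(¬((¬q ∨ ¬s) ∧ (¬s → q)) ∨ (t ∧ ¬r)) ∨ ¬r ∨ s   (eliminate →)
⇔ ¬(¬((¬q ∨ ¬s) ∧ (¬¬s ∨ q)) ∨ (t ∧ ¬r)) ∨ ¬r ∨ s   (eliminate →)
⇔ (¬¬((¬q ∨ ¬s) ∧ (¬¬s ∨ q)) ∧ ¬(t ∧ ¬r)) ∨ ¬r ∨ s   (De Morgan)
⇔ ((¬q ∨ ¬s) ∧ (¬¬s ∨ q) ∧ ¬(t ∧ ¬r)) ∨ ¬r ∨ s   (double negation)
⇔ ((¬q ∨ ¬s) ∧ (s ∨ q) ∧ ¬(t ∧ ¬r)) ∨ ¬r ∨ s   (double negation)
⇔ ((¬q ∨ ¬s) ∧ (s ∨ q) ∧ (¬t ∨ ¬¬r)) ∨ ¬r ∨ s   (De Morgan)
⇔ ((¬q ∨ ¬s) ∧ (s ∨ q) ∧ (¬t ∨ r)) ∨ ¬r ∨ s   (double negation)
⇔ (¬q ∨ ¬s ∨ ¬r ∨ s) ∧ (s ∨ q ∨ ¬r ∨ s) ∧ (¬t ∨ r ∨ ¬r ∨ s)   (distribute ∨ over ∧)
⇔ s ∨ q ∨ ¬r   (simplify)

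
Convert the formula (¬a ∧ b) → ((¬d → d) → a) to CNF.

(¬a ∧ b) → ((¬d → d) → a)
⇔ ¬(¬a ∧ b) ∨ ((¬d → d) → a)   — eliminate →
⇔ ¬(¬a ∧ b) ∨ ¬(¬d → d) ∨ a   — eliminate →
⇔ ¬(¬a ∧ b) ∨ ¬(¬¬d ∨ d) ∨ a   — eliminate →
⇔ ¬¬a ∨ ¬b ∨ ¬(¬¬d ∨ d) ∨ a   — De Morgan
⇔ a ∨ ¬b ∨ ¬(¬¬d ∨ d) ∨ a   — double negation
⇔ a ∨ ¬b ∨ (¬¬¬d ∧ ¬d) ∨ a   — De Morgan
⇔ a ∨ ¬b ∨ (¬d ∧ ¬d) ∨ a   — double negation
⇔ (a ∨ ¬b ∨ ¬d ∨ a) ∧ (a ∨ ¬b ∨ ¬d ∨ a)   — distribute ∨ over ∧
⇔ a ∨ ¬b ∨ ¬d   — simplify

a ∨ ¬b ∨ ¬d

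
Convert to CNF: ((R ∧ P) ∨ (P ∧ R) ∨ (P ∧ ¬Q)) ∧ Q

(R ∨ ¬Q) ∧ P ∧ Q

((R ∧ P) ∨ (P ∧ R) ∨ (P ∧ ¬Q)) ∧ Q
⇔ (R ∨ P ∨ P) ∧ (R ∨ P ∨ ¬Q) ∧ (R ∨ R ∨ P) ∧ (R ∨ R ∨ ¬Q) ∧ (P ∨ P ∨ P) ∧ (P ∨ P ∨ ¬Q) ∧ (P ∨ R ∨ P) ∧ (P ∨ R ∨ ¬Q) ∧ Q   — distribute ∨ over ∧
⇔ (R ∨ ¬Q) ∧ P ∧ Q   — simplify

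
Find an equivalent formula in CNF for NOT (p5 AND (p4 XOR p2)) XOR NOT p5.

(NOT p5 OR NOT p4 OR p2) AND (NOT p5 OR NOT p2 OR p4) AND p5

NOT (p5 AND (p4 XOR p2)) XOR NOT p5
= (NOT (p5 AND (p4 XOR p2)) OR NOT p5) AND NOT (NOT (p5 AND (p4 XOR p2)) AND NOT p5)   [expand XOR]
= (NOT (p5 AND (p4 OR p2) AND NOT (p4 AND p2)) OR NOT p5) AND NOT (NOT (p5 AND (p4 XOR p2)) AND NOT p5)   [expand XOR]
= (NOT (p5 AND (p4 OR p2) AND NOT (p4 AND p2)) OR NOT p5) AND NOT (NOT (p5 AND (p4 OR p2) AND NOT (p4 AND p2)) AND NOT p5)   [expand XOR]
= (NOT p5 OR NOT (p4 OR p2) OR NOT NOT (p4 AND p2) OR NOT p5) AND NOT (NOT (p5 AND (p4 OR p2) AND NOT (p4 AND p2)) AND NOT p5)   [De Morgan]
= (NOT p5 OR (NOT p4 AND NOT p2) OR NOT NOT (p4 AND p2) OR NOT p5) AND NOT (NOT (p5 AND (p4 OR p2) AND NOT (p4 AND p2)) AND NOT p5)   [De Morgan]
= (NOT p5 OR (NOT p4 AND NOT p2) OR (p4 AND p2) OR NOT p5) AND NOT (NOT (p5 AND (p4 OR p2) AND NOT (p4 AND p2)) AND NOT p5)   [double negation]
= (NOT p5 OR (NOT p4 AND NOT p2) OR (p4 AND p2) OR NOT p5) AND (NOT NOT (p5 AND (p4 OR p2) AND NOT (p4 AND p2)) OR NOT NOT p5)   [De Morgan]
= (NOT p5 OR (NOT p4 AND NOT p2) OR (p4 AND p2) OR NOT p5) AND ((p5 AND (p4 OR p2) AND NOT (p4 AND p2)) OR NOT NOT p5)   [double negation]
= (NOT p5 OR (NOT p4 AND NOT p2) OR (p4 AND p2) OR NOT p5) AND ((p5 AND (p4 OR p2) AND (NOT p4 OR NOT p2)) OR NOT NOT p5)   [De Morgan]
= (NOT p5 OR (NOT p4 AND NOT p2) OR (p4 AND p2) OR NOT p5) AND ((p5 AND (p4 OR p2) AND (NOT p4 OR NOT p2)) OR p5)   [double negation]
= (NOT p5 OR NOT p4 OR p4 OR NOT p5) AND (NOT p5 OR NOT p4 OR p2 OR NOT p5) AND (NOT p5 OR NOT p2 OR p4 OR NOT p5) AND (NOT p5 OR NOT p2 OR p2 OR NOT p5) AND (p5 OR p5) AND (p4 OR p2 OR p5) AND (NOT p4 OR NOT p2 OR p5)   [distribute OR over AND]
= (NOT p5 OR NOT p4 OR p2) AND (NOT p5 OR NOT p2 OR p4) AND p5   [simplify]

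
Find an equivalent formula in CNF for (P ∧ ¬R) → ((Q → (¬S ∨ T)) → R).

(¬P ∨ R ∨ Q) ∧ (¬P ∨ R ∨ S) ∧ (¬P ∨ R ∨ ¬T)

(P ∧ ¬R) → ((Q → (¬S ∨ T)) → R)
= ¬(P ∧ ¬R) ∨ ((Q → (¬S ∨ T)) → R)
= ¬(P ∧ ¬R) ∨ ¬(Q → (¬S ∨ T)) ∨ R
= ¬(P ∧ ¬R) ∨ ¬(¬Q ∨ ¬S ∨ T) ∨ R
= ¬P ∨ ¬¬R ∨ ¬(¬Q ∨ ¬S ∨ T) ∨ R
= ¬P ∨ R ∨ ¬(¬Q ∨ ¬S ∨ T) ∨ R
= ¬P ∨ R ∨ (¬¬Q ∧ ¬¬S ∧ ¬T) ∨ R
= ¬P ∨ R ∨ (Q ∧ ¬¬S ∧ ¬T) ∨ R
= ¬P ∨ R ∨ (Q ∧ S ∧ ¬T) ∨ R
= (¬P ∨ R ∨ Q ∨ R) ∧ (¬P ∨ R ∨ S ∨ R) ∧ (¬P ∨ R ∨ ¬T ∨ R)
= (¬P ∨ R ∨ Q) ∧ (¬P ∨ R ∨ S) ∧ (¬P ∨ R ∨ ¬T)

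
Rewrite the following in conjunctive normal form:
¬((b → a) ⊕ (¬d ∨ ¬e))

(b ∨ ¬d ∨ ¬e) ∧ (¬a ∨ ¬d ∨ ¬e) ∧ (d ∨ ¬b ∨ a) ∧ (e ∨ ¬b ∨ a)

¬((b → a) ⊕ (¬d ∨ ¬e))
≡ ¬(((b → a) ∨ ¬d ∨ ¬e) ∧ ¬((b → a) ∧ (¬d ∨ ¬e)))   [expand ⊕]
≡ ¬((¬b ∨ a ∨ ¬d ∨ ¬e) ∧ ¬((b → a) ∧ (¬d ∨ ¬e)))   [eliminate →]
≡ ¬((¬b ∨ a ∨ ¬d ∨ ¬e) ∧ ¬((¬b ∨ a) ∧ (¬d ∨ ¬e)))   [eliminate →]
≡ ¬(¬b ∨ a ∨ ¬d ∨ ¬e) ∨ ¬¬((¬b ∨ a) ∧ (¬d ∨ ¬e))   [De Morgan]
≡ ¬¬b ∧ ¬a ∧ ¬¬d ∧ ¬¬e ∨ ¬¬((¬b ∨ a) ∧ (¬d ∨ ¬e))   [De Morgan]
≡ b ∧ ¬a ∧ ¬¬d ∧ ¬¬e ∨ ¬¬((¬b ∨ a) ∧ (¬d ∨ ¬e))   [double negation]
≡ b ∧ ¬a ∧ d ∧ ¬¬e ∨ ¬¬((¬b ∨ a) ∧ (¬d ∨ ¬e))   [double negation]
≡ b ∧ ¬a ∧ d ∧ e ∨ ¬¬((¬b ∨ a) ∧ (¬d ∨ ¬e))   [double negation]
≡ b ∧ ¬a ∧ d ∧ e ∨ (¬b ∨ a) ∧ (¬d ∨ ¬e)   [double negation]
≡ (b ∨ ¬b ∨ a) ∧ (b ∨ ¬d ∨ ¬e) ∧ (¬a ∨ ¬b ∨ a) ∧ (¬a ∨ ¬d ∨ ¬e) ∧ (d ∨ ¬b ∨ a) ∧ (d ∨ ¬d ∨ ¬e) ∧ (e ∨ ¬b ∨ a) ∧ (e ∨ ¬d ∨ ¬e)   [distribute ∨ over ∧]
≡ (b ∨ ¬d ∨ ¬e) ∧ (¬a ∨ ¬d ∨ ¬e) ∧ (d ∨ ¬b ∨ a) ∧ (e ∨ ¬b ∨ a)   [simplify]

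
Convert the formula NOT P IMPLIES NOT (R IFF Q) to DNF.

NOT P IMPLIES NOT (R IFF Q)
≡ NOT NOT P OR NOT (R IFF Q)   [eliminate IMPLIES]
≡ NOT NOT P OR NOT ((R IMPLIES Q) AND (Q IMPLIES R))   [eliminate IFF]
≡ NOT NOT P OR NOT ((NOT R OR Q) AND (Q IMPLIES R))   [eliminate IMPLIES]
≡ NOT NOT P OR NOT ((NOT R OR Q) AND (NOT Q OR R))   [eliminate IMPLIES]
≡ P OR NOT ((NOT R OR Q) AND (NOT Q OR R))   [double negation]
≡ P OR NOT (NOT R OR Q) OR NOT (NOT Q OR R)   [De Morgan]
≡ P OR (NOT NOT R AND NOT Q) OR NOT (NOT Q OR R)   [De Morgan]
≡ P OR (R AND NOT Q) OR NOT (NOT Q OR R)   [double negation]
≡ P OR (R AND NOT Q) OR (NOT NOT Q AND NOT R)   [De Morgan]
≡ P OR (R AND NOT Q) OR (Q AND NOT R)   [double negation]

P OR (R AND NOT Q) OR (Q AND NOT R)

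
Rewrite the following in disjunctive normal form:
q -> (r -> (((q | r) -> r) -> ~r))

~q | ~r

q -> (r -> (((q | r) -> r) -> ~r))
≡ ~q | (r -> (((q | r) -> r) -> ~r))   [eliminate ->]
≡ ~q | ~r | (((q | r) -> r) -> ~r)   [eliminate ->]
≡ ~q | ~r | ~((q | r) -> r) | ~r   [eliminate ->]
≡ ~q | ~r | ~(~(q | r) | r) | ~r   [eliminate ->]
≡ ~q | ~r | (~~(q | r) & ~r) | ~r   [De Morgan]
≡ ~q | ~r | ((q | r) & ~r) | ~r   [double negation]
≡ ~q | ~r | (q & ~r) | (r & ~r) | ~r   [distribute & over |]
≡ ~q | ~r   [simplify]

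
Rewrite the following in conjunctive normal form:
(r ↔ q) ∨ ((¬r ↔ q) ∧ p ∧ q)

(r ↔ q) ∨ ((¬r ↔ q) ∧ p ∧ q)
≡ ((r → q) ∧ (q → r)) ∨ ((¬r ↔ q) ∧ p ∧ q)
≡ ((¬r ∨ q) ∧ (q → r)) ∨ ((¬r ↔ q) ∧ p ∧ q)
≡ ((¬r ∨ q) ∧ (¬q ∨ r)) ∨ ((¬r ↔ q) ∧ p ∧ q)
≡ ((¬r ∨ q) ∧ (¬q ∨ r)) ∨ ((¬r → q) ∧ (q → ¬r) ∧ p ∧ q)
≡ ((¬r ∨ q) ∧ (¬q ∨ r)) ∨ ((¬¬r ∨ q) ∧ (q → ¬r) ∧ p ∧ q)
≡ ((¬r ∨ q) ∧ (¬q ∨ r)) ∨ ((¬¬r ∨ q) ∧ (¬q ∨ ¬r) ∧ p ∧ q)
≡ ((¬r ∨ q) ∧ (¬q ∨ r)) ∨ ((r ∨ q) ∧ (¬q ∨ ¬r) ∧ p ∧ q)
≡ (¬r ∨ q ∨ r ∨ q) ∧ (¬r ∨ q ∨ ¬q ∨ ¬r) ∧ (¬r ∨ q ∨ p) ∧ (¬r ∨ q ∨ q) ∧ (¬q ∨ r ∨ r ∨ q) ∧ (¬q ∨ r ∨ ¬q ∨ ¬r) ∧ (¬q ∨ r ∨ p) ∧ (¬q ∨ r ∨ q)
≡ (¬r ∨ q) ∧ (¬q ∨ r ∨ p)

(¬r ∨ q) ∧ (¬q ∨ r ∨ p)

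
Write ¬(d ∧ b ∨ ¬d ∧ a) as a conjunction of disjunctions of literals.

¬(d ∧ b ∨ ¬d ∧ a)
≡ ¬(d ∧ b) ∧ ¬(¬d ∧ a)   — De Morgan
≡ (¬d ∨ ¬b) ∧ ¬(¬d ∧ a)   — De Morgan
≡ (¬d ∨ ¬b) ∧ (¬¬d ∨ ¬a)   — De Morgan
≡ (¬d ∨ ¬b) ∧ (d ∨ ¬a)   — double negation

(¬d ∨ ¬b) ∧ (d ∨ ¬a)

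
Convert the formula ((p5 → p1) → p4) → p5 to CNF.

¬p4 ∨ p5

((p5 → p1) → p4) → p5
⇔ ¬((p5 → p1) → p4) ∨ p5   — eliminate →
⇔ ¬(¬(p5 → p1) ∨ p4) ∨ p5   — eliminate →
⇔ ¬(¬(¬p5 ∨ p1) ∨ p4) ∨ p5   — eliminate →
⇔ ¬¬(¬p5 ∨ p1) ∧ ¬p4 ∨ p5   — De Morgan
⇔ (¬p5 ∨ p1) ∧ ¬p4 ∨ p5   — double negation
⇔ (¬p5 ∨ p1 ∨ p5) ∧ (¬p4 ∨ p5)   — distribute ∨ over ∧
⇔ ¬p4 ∨ p5   — simplify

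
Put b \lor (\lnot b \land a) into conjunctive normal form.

b \lor (\lnot b \land a)
= (b \lor \lnot b) \land (b \lor a)
= b \lor a

b \lor a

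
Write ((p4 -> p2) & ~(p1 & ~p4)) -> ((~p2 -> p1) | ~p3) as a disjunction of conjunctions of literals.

(p4 & ~p2) | p2 | p1 | ~p3

((p4 -> p2) & ~(p1 & ~p4)) -> ((~p2 -> p1) | ~p3)
⇔ ~((p4 -> p2) & ~(p1 & ~p4)) | (~p2 -> p1) | ~p3   [eliminate ->]
⇔ ~((~p4 | p2) & ~(p1 & ~p4)) | (~p2 -> p1) | ~p3   [eliminate ->]
⇔ ~((~p4 | p2) & ~(p1 & ~p4)) | ~~p2 | p1 | ~p3   [eliminate ->]
⇔ ~(~p4 | p2) | ~~(p1 & ~p4) | ~~p2 | p1 | ~p3   [De Morgan]
⇔ (~~p4 & ~p2) | ~~(p1 & ~p4) | ~~p2 | p1 | ~p3   [De Morgan]
⇔ (p4 & ~p2) | ~~(p1 & ~p4) | ~~p2 | p1 | ~p3   [double negation]
⇔ (p4 & ~p2) | (p1 & ~p4) | ~~p2 | p1 | ~p3   [double negation]
⇔ (p4 & ~p2) | (p1 & ~p4) | p2 | p1 | ~p3   [double negation]
⇔ (p4 & ~p2) | p2 | p1 | ~p3   [simplify]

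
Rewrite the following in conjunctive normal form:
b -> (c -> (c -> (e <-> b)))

b -> (c -> (c -> (e <-> b)))
≡ ~b | (c -> (c -> (e <-> b)))   — eliminate ->
≡ ~b | ~c | (c -> (e <-> b))   — eliminate ->
≡ ~b | ~c | ~c | (e <-> b)   — eliminate ->
≡ ~b | ~c | ~c | ((e -> b) & (b -> e))   — eliminate <->
≡ ~b | ~c | ~c | ((~e | b) & (b -> e))   — eliminate ->
≡ ~b | ~c | ~c | ((~e | b) & (~b | e))   — eliminate ->
≡ (~b | ~c | ~c | ~e | b) & (~b | ~c | ~c | ~b | e)   — distribute | over &
≡ ~b | ~c | e   — simplify

~b | ~c | e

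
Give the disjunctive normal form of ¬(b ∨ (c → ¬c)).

¬(b ∨ (c → ¬c))
≡ ¬(b ∨ ¬c ∨ ¬c)   (eliminate →)
≡ ¬b ∧ ¬¬c ∧ ¬¬c   (De Morgan)
≡ ¬b ∧ c ∧ ¬¬c   (double negation)
≡ ¬b ∧ c ∧ c   (double negation)
≡ ¬b ∧ c   (simplify)

¬b ∧ c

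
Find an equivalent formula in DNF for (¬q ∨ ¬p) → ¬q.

(q ∧ p) ∨ ¬q

(¬q ∨ ¬p) → ¬q
= ¬(¬q ∨ ¬p) ∨ ¬q   [eliminate →]
= (¬¬q ∧ ¬¬p) ∨ ¬q   [De Morgan]
= (q ∧ ¬¬p) ∨ ¬q   [double negation]
= (q ∧ p) ∨ ¬q   [double negation]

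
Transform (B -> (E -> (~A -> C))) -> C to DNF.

(B & E & ~A & ~C) | C

(B -> (E -> (~A -> C))) -> C
≡ ~(B -> (E -> (~A -> C))) | C
≡ ~(~B | (E -> (~A -> C))) | C
≡ ~(~B | ~E | (~A -> C)) | C
≡ ~(~B | ~E | ~~A | C) | C
≡ (~~B & ~~E & ~~~A & ~C) | C
≡ (B & ~~E & ~~~A & ~C) | C
≡ (B & E & ~~~A & ~C) | C
≡ (B & E & ~A & ~C) | C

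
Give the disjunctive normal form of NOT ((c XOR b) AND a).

(NOT c AND NOT b) OR (b AND c) OR NOT a

NOT ((c XOR b) AND a)
= NOT (((c AND NOT b) OR (NOT c AND b)) AND a)   (expand XOR)
= NOT ((c AND NOT b) OR (NOT c AND b)) OR NOT a   (De Morgan)
= (NOT (c AND NOT b) AND NOT (NOT c AND b)) OR NOT a   (De Morgan)
= ((NOT c OR NOT NOT b) AND NOT (NOT c AND b)) OR NOT a   (De Morgan)
= ((NOT c OR b) AND NOT (NOT c AND b)) OR NOT a   (double negation)
= ((NOT c OR b) AND (NOT NOT c OR NOT b)) OR NOT a   (De Morgan)
= ((NOT c OR b) AND (c OR NOT b)) OR NOT a   (double negation)
= (NOT c AND c) OR (NOT c AND NOT b) OR (b AND c) OR (b AND NOT b) OR NOT a   (distribute AND over OR)
= (NOT c AND NOT b) OR (b AND c) OR NOT a   (simplify)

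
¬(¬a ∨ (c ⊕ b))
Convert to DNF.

(a ∧ ¬c ∧ ¬b) ∨ (a ∧ b ∧ c)

¬(¬a ∨ (c ⊕ b))
≡ ¬(¬a ∨ (c ∧ ¬b) ∨ (¬c ∧ b))   [expand ⊕]
≡ ¬¬a ∧ ¬(c ∧ ¬b) ∧ ¬(¬c ∧ b)   [De Morgan]
≡ a ∧ ¬(c ∧ ¬b) ∧ ¬(¬c ∧ b)   [double negation]
≡ a ∧ (¬c ∨ ¬¬b) ∧ ¬(¬c ∧ b)   [De Morgan]
≡ a ∧ (¬c ∨ b) ∧ ¬(¬c ∧ b)   [double negation]
≡ a ∧ (¬c ∨ b) ∧ (¬¬c ∨ ¬b)   [De Morgan]
≡ a ∧ (¬c ∨ b) ∧ (c ∨ ¬b)   [double negation]
≡ (a ∧ ¬c ∧ c) ∨ (a ∧ ¬c ∧ ¬b) ∨ (a ∧ b ∧ c) ∨ (a ∧ b ∧ ¬b)   [distribute ∧ over ∨]
≡ (a ∧ ¬c ∧ ¬b) ∨ (a ∧ b ∧ c)   [simplify]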